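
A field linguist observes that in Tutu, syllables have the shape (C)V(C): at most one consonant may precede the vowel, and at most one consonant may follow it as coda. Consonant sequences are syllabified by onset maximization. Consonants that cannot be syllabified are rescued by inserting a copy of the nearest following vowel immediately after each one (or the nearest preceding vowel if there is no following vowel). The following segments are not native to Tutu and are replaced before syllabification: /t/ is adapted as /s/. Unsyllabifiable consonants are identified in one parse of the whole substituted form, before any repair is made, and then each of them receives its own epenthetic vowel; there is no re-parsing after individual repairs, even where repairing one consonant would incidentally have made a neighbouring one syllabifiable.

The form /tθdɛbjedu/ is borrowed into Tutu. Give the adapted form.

sɛθɛdɛbjedu

Substitution: /t/ → /s/, giving /sθdɛbjedu/.
Syllabifying with onset maximization leaves /s/, /θ/ stranded (at most one coda consonant is licensed; onsets are limited to one consonant).
Each unlicensed consonant becomes the onset of a new syllable: /s/ → /sɛ/, /θ/ → /θɛ/.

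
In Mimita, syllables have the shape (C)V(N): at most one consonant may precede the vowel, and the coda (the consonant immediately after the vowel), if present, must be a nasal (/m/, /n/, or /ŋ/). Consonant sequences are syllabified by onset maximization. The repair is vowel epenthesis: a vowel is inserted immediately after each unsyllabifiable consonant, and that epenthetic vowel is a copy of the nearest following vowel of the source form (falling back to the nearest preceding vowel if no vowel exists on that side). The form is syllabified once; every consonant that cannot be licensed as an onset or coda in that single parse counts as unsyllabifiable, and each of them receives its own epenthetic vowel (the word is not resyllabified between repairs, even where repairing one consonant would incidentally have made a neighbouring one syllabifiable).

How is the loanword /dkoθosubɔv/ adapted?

dokoθosubɔvɔ

The consonants /d/, /v/ cannot be parsed into a legal (C)V(N) syllable (only a nasal (/m/, /n/, or /ŋ/) is licensed in coda position; onsets are limited to one consonant).
Epenthesis after each stranded consonant: /d/ → /do/, /v/ → /vɔ/.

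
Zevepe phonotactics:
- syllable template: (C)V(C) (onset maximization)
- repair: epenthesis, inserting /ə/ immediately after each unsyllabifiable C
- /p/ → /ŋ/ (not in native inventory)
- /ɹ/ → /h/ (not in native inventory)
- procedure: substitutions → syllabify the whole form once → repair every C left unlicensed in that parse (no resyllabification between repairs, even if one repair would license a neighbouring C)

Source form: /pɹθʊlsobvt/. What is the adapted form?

Substitution: /p/ → /ŋ/, /ɹ/ → /h/, giving /ŋhθʊlsobvt/.
The consonants /ŋ/, /h/, /v/, /t/ cannot be parsed into a legal (C)V(C) syllable (at most one coda consonant is licensed; onsets are limited to one consonant).
Epenthesis after each stranded consonant: /ŋ/ → /ŋə/, /h/ → /hə/, /v/ → /və/, /t/ → /tə/.

ŋəhəθʊlsobvətə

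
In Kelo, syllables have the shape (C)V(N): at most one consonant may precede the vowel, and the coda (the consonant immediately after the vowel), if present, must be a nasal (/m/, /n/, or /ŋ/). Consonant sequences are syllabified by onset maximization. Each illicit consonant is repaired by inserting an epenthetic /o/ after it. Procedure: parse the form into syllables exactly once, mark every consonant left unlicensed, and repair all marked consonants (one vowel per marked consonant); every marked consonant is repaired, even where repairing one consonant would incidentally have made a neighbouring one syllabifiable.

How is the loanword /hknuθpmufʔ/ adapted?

hokonuθopomufoʔo

Syllabifying with onset maximization leaves /h/, /k/, /θ/, /p/, /f/, /ʔ/ stranded (only a nasal (/m/, /n/, or /ŋ/) is licensed in coda position; onsets are limited to one consonant).
Inserting the epenthetic vowel yields /h/ → /ho/, /k/ → /ko/, /θ/ → /θo/, /p/ → /po/, /f/ → /fo/, /ʔ/ → /ʔo/.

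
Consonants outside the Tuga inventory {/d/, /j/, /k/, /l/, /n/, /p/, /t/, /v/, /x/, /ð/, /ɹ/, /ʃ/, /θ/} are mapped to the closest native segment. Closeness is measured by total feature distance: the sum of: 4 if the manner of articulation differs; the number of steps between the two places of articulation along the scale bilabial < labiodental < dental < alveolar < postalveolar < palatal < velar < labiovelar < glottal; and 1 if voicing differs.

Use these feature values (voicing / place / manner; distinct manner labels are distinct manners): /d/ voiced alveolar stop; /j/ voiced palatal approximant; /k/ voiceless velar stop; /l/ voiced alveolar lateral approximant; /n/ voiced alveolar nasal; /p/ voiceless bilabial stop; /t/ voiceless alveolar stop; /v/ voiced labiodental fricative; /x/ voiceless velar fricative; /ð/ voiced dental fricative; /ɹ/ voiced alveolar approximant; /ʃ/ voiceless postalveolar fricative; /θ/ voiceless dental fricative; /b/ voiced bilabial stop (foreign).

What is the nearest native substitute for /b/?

p

/p/ is closest: same manner (stop), place distance 0 (bilabial→bilabial), voicing differs (+1); total 1. Next closest is /d/ at distance 3.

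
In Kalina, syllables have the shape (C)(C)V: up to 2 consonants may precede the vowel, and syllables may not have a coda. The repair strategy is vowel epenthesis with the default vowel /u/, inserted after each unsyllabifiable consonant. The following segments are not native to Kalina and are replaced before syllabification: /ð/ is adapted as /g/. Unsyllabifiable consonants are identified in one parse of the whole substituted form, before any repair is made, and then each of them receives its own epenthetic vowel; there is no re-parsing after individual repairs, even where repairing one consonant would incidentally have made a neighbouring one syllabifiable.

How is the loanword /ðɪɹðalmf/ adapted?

Substitution: /ð/ → /g/, giving /gɪɹgalmf/.
The consonants /l/, /m/, /f/ cannot be parsed into a legal (C)(C)V syllable (no codas are permitted; onsets may contain at most 2 consonants).
Epenthesis after each stranded consonant: /l/ → /lu/, /m/ → /mu/, /f/ → /fu/.

gɪɹgalumufu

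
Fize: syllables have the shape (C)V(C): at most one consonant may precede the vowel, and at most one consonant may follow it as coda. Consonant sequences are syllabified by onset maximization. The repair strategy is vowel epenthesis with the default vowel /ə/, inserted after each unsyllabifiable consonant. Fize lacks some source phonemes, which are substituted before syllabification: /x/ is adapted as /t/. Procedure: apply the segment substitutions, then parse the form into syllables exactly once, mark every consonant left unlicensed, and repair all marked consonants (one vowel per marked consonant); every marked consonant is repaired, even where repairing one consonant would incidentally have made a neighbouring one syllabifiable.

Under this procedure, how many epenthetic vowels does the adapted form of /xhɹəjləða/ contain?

2

After substitution the input is /thɹəjləða/.
The unsyllabifiable consonants are /t/, /h/; each receives one epenthetic vowel.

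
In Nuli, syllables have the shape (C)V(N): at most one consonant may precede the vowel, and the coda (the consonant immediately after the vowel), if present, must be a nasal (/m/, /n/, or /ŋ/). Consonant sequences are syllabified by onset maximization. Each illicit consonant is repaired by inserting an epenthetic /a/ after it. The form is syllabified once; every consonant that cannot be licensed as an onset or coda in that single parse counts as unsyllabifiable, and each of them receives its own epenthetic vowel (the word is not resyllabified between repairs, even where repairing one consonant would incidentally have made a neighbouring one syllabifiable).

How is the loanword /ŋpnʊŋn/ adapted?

Under (C)V(N), the unsyllabifiable consonants are /ŋ/, /p/, /n/ (only a nasal (/m/, /n/, or /ŋ/) is licensed in coda position; onsets are limited to one consonant).
Inserting the epenthetic vowel yields /ŋ/ → /ŋa/, /p/ → /pa/, /n/ → /na/.

ŋapanʊŋna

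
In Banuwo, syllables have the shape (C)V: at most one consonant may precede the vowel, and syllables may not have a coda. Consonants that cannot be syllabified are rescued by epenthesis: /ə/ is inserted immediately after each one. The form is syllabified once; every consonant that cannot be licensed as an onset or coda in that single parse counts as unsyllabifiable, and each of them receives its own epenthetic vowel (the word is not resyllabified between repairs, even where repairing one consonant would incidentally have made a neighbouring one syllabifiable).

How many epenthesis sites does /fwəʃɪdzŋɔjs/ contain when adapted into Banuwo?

The unsyllabifiable consonants are /f/, /d/, /z/, /j/, /s/; each receives one epenthetic vowel.

5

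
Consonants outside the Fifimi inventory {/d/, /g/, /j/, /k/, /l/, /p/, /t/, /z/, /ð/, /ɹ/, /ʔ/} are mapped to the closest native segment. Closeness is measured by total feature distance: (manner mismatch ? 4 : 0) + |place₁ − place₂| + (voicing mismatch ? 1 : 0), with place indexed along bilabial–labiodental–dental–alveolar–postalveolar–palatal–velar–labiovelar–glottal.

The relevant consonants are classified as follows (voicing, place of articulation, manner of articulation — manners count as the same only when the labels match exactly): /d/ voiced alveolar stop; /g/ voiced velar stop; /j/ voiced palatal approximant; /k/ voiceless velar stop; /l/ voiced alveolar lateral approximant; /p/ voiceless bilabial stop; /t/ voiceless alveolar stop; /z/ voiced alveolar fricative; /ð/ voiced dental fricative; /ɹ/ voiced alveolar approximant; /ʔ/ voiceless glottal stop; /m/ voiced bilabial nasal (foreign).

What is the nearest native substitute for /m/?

p

/p/ is closest: manner differs (nasal→stop, +4), place distance 0 (bilabial→bilabial), voicing differs (+1); total 5. Next closest is /ð/ at distance 6.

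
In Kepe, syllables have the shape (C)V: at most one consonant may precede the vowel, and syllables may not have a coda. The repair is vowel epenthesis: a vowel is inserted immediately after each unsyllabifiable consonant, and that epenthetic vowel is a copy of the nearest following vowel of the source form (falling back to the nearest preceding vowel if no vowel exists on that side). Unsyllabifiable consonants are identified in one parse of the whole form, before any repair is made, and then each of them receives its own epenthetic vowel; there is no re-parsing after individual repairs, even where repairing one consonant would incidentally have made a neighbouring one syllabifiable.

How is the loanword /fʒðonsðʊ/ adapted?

Syllabifying with onset maximization leaves /f/, /ʒ/, /n/, /s/ stranded (no codas are permitted; onsets are limited to one consonant).
Each unlicensed consonant becomes the onset of a new syllable: /f/ → /fo/, /ʒ/ → /ʒo/, /n/ → /nʊ/, /s/ → /sʊ/.

foʒoðonʊsʊðʊ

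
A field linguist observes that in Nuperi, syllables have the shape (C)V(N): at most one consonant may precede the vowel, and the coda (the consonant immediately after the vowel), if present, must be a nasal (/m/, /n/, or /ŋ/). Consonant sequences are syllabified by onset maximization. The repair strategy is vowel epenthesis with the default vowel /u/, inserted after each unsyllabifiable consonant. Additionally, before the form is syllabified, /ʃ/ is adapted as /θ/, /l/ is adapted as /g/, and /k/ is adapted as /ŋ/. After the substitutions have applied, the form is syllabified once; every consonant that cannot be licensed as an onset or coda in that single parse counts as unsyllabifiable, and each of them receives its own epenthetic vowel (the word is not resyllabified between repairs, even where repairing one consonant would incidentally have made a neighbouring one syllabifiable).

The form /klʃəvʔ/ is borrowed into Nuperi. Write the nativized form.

Substitution: /k/ → /ŋ/, /l/ → /g/, /ʃ/ → /θ/, giving /ŋgθəvʔ/.
Syllabifying with onset maximization leaves /ŋ/, /g/, /v/, /ʔ/ stranded (only a nasal (/m/, /n/, or /ŋ/) is licensed in coda position; onsets are limited to one consonant).
Inserting the epenthetic vowel yields /ŋ/ → /ŋu/, /g/ → /gu/, /v/ → /vu/, /ʔ/ → /ʔu/.

ŋuguθəvuʔu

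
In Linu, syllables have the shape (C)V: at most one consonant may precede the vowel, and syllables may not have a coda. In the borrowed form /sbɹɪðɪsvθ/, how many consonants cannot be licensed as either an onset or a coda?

5

Syllabifying with onset maximization leaves /s/, /b/, /s/, /v/, /θ/ stranded (no codas are permitted; onsets are limited to one consonant).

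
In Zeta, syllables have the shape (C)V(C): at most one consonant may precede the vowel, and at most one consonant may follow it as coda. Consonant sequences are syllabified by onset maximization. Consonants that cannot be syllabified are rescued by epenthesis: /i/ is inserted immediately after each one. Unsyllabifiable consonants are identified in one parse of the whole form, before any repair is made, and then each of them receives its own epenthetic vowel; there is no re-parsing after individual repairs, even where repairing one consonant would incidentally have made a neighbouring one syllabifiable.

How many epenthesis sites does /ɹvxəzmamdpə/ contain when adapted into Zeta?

3

The unsyllabifiable consonants are /ɹ/, /v/, /d/; each receives one epenthetic vowel.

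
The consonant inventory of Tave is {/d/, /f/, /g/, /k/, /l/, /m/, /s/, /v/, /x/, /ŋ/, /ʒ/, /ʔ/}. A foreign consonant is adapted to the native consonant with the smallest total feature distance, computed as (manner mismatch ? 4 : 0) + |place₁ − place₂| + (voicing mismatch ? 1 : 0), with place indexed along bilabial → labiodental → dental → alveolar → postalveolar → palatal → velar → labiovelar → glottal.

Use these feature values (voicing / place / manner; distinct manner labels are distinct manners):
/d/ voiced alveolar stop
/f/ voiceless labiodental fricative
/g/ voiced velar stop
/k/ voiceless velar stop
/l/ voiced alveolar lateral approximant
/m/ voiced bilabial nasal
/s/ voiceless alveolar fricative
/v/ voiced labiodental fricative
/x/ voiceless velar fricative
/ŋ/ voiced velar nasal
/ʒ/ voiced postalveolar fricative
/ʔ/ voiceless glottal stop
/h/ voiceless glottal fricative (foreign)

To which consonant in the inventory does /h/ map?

x

/x/ is closest: same manner (fricative), place distance 2 (glottal→velar), same voicing; total 2. Next closest is /ʔ/ at distance 4.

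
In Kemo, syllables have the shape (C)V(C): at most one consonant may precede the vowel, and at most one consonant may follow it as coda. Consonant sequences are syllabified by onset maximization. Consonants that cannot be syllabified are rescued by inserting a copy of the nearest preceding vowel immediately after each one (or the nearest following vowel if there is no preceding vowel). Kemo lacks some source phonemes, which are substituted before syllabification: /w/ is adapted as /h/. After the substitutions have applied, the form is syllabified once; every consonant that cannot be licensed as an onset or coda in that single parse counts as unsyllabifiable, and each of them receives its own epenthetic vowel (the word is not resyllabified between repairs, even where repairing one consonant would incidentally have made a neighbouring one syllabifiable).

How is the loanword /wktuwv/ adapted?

hukutuhvu

Substitution: /w/ → /h/, giving /hktuhv/.
The consonants /h/, /k/, /v/ cannot be parsed into a legal (C)V(C) syllable (at most one coda consonant is licensed; onsets are limited to one consonant).
Inserting the epenthetic vowel yields /h/ → /hu/, /k/ → /ku/, /v/ → /vu/.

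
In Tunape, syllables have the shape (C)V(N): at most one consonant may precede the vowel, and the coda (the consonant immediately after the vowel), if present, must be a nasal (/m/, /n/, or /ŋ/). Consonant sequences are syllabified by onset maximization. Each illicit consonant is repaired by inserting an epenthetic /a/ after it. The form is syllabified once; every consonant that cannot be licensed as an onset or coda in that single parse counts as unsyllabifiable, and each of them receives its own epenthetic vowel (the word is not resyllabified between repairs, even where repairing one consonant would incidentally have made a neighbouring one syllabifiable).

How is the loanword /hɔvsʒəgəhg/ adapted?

hɔvasaʒəgəhaga

Under (C)V(N), the unsyllabifiable consonants are /v/, /s/, /h/, /g/ (only a nasal (/m/, /n/, or /ŋ/) is licensed in coda position; onsets are limited to one consonant).
Epenthesis after each stranded consonant: /v/ → /va/, /s/ → /sa/, /h/ → /ha/, /g/ → /ga/.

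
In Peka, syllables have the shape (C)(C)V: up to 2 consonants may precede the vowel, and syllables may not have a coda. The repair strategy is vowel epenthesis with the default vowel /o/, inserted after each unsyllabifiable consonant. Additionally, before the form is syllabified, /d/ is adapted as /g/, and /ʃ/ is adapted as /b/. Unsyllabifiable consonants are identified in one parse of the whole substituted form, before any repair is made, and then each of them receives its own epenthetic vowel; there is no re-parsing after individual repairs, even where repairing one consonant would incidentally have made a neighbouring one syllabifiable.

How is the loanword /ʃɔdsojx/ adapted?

bɔgsojoxo

Substitution: /ʃ/ → /b/, /d/ → /g/, giving /bɔgsojx/.
The consonants /j/, /x/ cannot be parsed into a legal (C)(C)V syllable (no codas are permitted; onsets may contain at most 2 consonants).
Each unlicensed consonant becomes the onset of a new syllable: /j/ → /jo/, /x/ → /xo/.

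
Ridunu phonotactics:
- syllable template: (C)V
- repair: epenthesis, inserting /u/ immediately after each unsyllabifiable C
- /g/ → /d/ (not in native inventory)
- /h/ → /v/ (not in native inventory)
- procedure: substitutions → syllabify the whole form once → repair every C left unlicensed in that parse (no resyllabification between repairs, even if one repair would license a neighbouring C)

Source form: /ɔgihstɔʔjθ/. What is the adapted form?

Substitution: /g/ → /d/, /h/ → /v/, giving /ɔdivstɔʔjθ/.
Under (C)V, the unsyllabifiable consonants are /v/, /s/, /ʔ/, /j/, /θ/ (no codas are permitted; onsets are limited to one consonant).
Inserting the epenthetic vowel yields /v/ → /vu/, /s/ → /su/, /ʔ/ → /ʔu/, /j/ → /ju/, /θ/ → /θu/.

ɔdivusutɔʔujuθu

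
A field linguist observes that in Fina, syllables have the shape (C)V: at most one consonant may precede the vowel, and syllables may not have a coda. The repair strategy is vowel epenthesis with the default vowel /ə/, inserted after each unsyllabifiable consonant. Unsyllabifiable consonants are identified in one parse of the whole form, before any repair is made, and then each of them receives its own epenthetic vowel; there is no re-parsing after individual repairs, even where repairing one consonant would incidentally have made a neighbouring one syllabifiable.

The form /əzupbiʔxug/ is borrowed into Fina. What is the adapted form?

əzupəbiʔəxugə

The consonants /p/, /ʔ/, /g/ cannot be parsed into a legal (C)V syllable (no codas are permitted; onsets are limited to one consonant).
Inserting the epenthetic vowel yields /p/ → /pə/, /ʔ/ → /ʔə/, /g/ → /gə/.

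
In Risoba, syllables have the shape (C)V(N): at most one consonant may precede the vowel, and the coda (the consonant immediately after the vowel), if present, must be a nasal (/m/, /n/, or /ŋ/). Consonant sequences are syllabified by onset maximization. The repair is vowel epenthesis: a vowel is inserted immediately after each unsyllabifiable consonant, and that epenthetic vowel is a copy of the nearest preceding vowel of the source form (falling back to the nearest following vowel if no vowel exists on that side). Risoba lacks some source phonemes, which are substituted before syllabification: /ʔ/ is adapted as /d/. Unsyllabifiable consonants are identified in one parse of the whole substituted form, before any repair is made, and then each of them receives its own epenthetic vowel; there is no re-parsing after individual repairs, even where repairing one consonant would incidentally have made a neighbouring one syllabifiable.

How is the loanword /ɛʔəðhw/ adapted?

ɛdəðəhəwə

Substitution: /ʔ/ → /d/, giving /ɛdəðhw/.
The consonants /ð/, /h/, /w/ cannot be parsed into a legal (C)V(N) syllable (only a nasal (/m/, /n/, or /ŋ/) is licensed in coda position; onsets are limited to one consonant).
Each unlicensed consonant becomes the onset of a new syllable: /ð/ → /ðə/, /h/ → /hə/, /w/ → /wə/.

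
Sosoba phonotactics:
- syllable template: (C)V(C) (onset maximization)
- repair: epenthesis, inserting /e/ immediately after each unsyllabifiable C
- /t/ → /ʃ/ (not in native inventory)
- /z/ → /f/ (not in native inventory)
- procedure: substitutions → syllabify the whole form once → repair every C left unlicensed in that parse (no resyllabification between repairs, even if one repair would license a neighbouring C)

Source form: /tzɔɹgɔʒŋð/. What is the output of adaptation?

Substitution: /t/ → /ʃ/, /z/ → /f/, giving /ʃfɔɹgɔʒŋð/.
Syllabifying with onset maximization leaves /ʃ/, /ŋ/, /ð/ stranded (at most one coda consonant is licensed; onsets are limited to one consonant).
Each unlicensed consonant becomes the onset of a new syllable: /ʃ/ → /ʃe/, /ŋ/ → /ŋe/, /ð/ → /ðe/.

ʃefɔɹgɔʒŋeðe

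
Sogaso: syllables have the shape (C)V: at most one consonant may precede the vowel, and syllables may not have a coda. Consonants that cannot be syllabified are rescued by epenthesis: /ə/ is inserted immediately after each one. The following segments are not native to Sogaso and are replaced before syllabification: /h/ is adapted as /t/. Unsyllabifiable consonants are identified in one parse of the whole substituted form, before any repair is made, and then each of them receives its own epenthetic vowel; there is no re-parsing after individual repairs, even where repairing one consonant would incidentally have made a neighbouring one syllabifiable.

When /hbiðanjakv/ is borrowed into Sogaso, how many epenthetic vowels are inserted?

After substitution the input is /tbiðanjakv/.
The unsyllabifiable consonants are /t/, /n/, /k/, /v/; each receives one epenthetic vowel.

4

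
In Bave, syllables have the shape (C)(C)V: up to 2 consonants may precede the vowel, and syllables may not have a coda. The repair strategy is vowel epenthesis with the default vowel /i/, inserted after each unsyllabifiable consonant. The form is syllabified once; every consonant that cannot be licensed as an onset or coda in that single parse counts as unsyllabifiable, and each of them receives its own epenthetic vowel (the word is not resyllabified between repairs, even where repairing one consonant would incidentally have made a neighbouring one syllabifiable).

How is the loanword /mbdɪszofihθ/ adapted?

mibdɪszofihiθi

Syllabifying with onset maximization leaves /m/, /h/, /θ/ stranded (no codas are permitted; onsets may contain at most 2 consonants).
Each unlicensed consonant becomes the onset of a new syllable: /m/ → /mi/, /h/ → /hi/, /θ/ → /θi/.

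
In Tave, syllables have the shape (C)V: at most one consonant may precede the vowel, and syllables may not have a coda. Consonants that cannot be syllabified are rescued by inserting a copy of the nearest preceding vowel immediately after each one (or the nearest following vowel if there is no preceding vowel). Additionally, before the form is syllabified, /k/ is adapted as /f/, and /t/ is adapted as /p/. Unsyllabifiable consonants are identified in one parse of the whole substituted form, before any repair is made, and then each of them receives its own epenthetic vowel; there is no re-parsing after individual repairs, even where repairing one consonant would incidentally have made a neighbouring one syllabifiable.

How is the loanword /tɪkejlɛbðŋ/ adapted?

Substitution: /t/ → /p/, /k/ → /f/, giving /pɪfejlɛbðŋ/.
Under (C)V, the unsyllabifiable consonants are /j/, /b/, /ð/, /ŋ/ (no codas are permitted; onsets are limited to one consonant).
Each unlicensed consonant becomes the onset of a new syllable: /j/ → /je/, /b/ → /bɛ/, /ð/ → /ðɛ/, /ŋ/ → /ŋɛ/.

pɪfejelɛbɛðɛŋɛ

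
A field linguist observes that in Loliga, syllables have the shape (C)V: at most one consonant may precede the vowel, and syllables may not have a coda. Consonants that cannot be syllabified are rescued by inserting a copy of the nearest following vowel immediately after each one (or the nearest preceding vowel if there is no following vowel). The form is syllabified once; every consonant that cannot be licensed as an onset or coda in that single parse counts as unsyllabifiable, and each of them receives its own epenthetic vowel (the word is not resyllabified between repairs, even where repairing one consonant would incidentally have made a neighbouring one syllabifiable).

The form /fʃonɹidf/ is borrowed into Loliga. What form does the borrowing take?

foʃoniɹidifi

Under (C)V, the unsyllabifiable consonants are /f/, /n/, /d/, /f/ (no codas are permitted; onsets are limited to one consonant).
Each unlicensed consonant becomes the onset of a new syllable: /f/ → /fo/, /n/ → /ni/, /d/ → /di/, /f/ → /fi/.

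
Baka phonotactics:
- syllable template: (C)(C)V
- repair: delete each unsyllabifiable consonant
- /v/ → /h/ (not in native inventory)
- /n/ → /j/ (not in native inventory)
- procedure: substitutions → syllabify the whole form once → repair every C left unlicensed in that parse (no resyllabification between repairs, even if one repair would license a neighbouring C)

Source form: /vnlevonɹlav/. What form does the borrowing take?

Substitution: /v/ → /h/, /n/ → /j/, giving /hjlehojɹlah/.
Syllabifying with onset maximization leaves /h/, /j/, /h/ stranded (no codas are permitted; onsets may contain at most 2 consonants).
Each unlicensed consonant is deleted: /h/, /j/, /h/.

jlehoɹla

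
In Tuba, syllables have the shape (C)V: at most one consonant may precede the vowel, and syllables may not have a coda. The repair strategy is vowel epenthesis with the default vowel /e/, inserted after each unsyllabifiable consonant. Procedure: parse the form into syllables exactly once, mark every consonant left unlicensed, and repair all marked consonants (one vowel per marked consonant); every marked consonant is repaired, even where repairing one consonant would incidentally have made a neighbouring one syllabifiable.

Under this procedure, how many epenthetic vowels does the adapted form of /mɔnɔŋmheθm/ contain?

The unsyllabifiable consonants are /ŋ/, /m/, /θ/, /m/; each receives one epenthetic vowel.

4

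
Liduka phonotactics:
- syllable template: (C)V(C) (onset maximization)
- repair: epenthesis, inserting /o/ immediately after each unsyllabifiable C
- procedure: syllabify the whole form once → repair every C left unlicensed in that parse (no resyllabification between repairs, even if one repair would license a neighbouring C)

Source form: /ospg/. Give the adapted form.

ospogo

The consonants /p/, /g/ cannot be parsed into a legal (C)V(C) syllable (at most one coda consonant is licensed; onsets are limited to one consonant).
Epenthesis after each stranded consonant: /p/ → /po/, /g/ → /go/.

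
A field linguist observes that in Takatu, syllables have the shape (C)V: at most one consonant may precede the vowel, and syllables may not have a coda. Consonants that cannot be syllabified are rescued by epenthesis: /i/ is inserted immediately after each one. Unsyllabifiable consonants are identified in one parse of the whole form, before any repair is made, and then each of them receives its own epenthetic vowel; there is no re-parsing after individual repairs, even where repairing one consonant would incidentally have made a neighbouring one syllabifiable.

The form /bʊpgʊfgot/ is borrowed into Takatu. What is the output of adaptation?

Under (C)V, the unsyllabifiable consonants are /p/, /f/, /t/ (no codas are permitted; onsets are limited to one consonant).
Each unlicensed consonant becomes the onset of a new syllable: /p/ → /pi/, /f/ → /fi/, /t/ → /ti/.

bʊpigʊfigoti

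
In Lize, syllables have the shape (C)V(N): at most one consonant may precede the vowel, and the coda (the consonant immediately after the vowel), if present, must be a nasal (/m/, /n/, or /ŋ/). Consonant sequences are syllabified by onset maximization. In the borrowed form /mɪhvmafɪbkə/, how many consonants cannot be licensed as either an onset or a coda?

The consonants /h/, /v/, /b/ cannot be parsed into a legal (C)V(N) syllable (only a nasal (/m/, /n/, or /ŋ/) is licensed in coda position; onsets are limited to one consonant).

3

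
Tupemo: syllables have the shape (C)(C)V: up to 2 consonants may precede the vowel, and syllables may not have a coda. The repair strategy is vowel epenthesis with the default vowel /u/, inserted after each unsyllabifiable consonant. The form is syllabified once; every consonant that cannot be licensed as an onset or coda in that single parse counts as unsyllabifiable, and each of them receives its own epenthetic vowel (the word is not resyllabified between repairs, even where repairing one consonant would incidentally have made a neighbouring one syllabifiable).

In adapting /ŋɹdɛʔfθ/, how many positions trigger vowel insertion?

4

The unsyllabifiable consonants are /ŋ/, /ʔ/, /f/, /θ/; each receives one epenthetic vowel.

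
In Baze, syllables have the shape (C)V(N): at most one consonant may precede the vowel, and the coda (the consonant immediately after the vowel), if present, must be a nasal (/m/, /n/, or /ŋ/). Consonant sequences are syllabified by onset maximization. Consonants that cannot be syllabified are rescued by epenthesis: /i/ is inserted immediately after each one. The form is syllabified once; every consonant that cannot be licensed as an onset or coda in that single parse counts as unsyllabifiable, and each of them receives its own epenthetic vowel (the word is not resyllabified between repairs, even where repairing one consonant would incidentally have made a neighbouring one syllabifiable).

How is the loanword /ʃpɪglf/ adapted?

Under (C)V(N), the unsyllabifiable consonants are /ʃ/, /g/, /l/, /f/ (only a nasal (/m/, /n/, or /ŋ/) is licensed in coda position; onsets are limited to one consonant).
Inserting the epenthetic vowel yields /ʃ/ → /ʃi/, /g/ → /gi/, /l/ → /li/, /f/ → /fi/.

ʃipɪgilifi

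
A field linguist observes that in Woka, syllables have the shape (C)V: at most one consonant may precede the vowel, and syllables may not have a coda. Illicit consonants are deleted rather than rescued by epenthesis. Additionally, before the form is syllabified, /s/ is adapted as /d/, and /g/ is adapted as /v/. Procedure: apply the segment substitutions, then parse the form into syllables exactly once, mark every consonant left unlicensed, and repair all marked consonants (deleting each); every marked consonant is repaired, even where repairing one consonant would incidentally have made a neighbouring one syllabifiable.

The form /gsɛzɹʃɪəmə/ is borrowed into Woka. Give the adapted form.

Substitution: /g/ → /v/, /s/ → /d/, giving /vdɛzɹʃɪəmə/.
Under (C)V, the unsyllabifiable consonants are /v/, /z/, /ɹ/ (no codas are permitted; onsets are limited to one consonant).
Each unlicensed consonant is deleted: /v/, /z/, /ɹ/.

dɛʃɪəmə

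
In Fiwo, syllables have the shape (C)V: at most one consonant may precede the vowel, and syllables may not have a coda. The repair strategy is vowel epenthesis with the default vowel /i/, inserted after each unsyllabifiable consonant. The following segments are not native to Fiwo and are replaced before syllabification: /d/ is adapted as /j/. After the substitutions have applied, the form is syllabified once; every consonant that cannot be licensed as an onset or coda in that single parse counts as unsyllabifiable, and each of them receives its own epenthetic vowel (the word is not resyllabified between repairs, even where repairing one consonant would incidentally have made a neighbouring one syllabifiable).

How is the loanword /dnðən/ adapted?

jiniðəni

Substitution: /d/ → /j/, giving /jnðən/.
Syllabifying with onset maximization leaves /j/, /n/, /n/ stranded (no codas are permitted; onsets are limited to one consonant).
Inserting the epenthetic vowel yields /j/ → /ji/, /n/ → /ni/, /n/ → /ni/.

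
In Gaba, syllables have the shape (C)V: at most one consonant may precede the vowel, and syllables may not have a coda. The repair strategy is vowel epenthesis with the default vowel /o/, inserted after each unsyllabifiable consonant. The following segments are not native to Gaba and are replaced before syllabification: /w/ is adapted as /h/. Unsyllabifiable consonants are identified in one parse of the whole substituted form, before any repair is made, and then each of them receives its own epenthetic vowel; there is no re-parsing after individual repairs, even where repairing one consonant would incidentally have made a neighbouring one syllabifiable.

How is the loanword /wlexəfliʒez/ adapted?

holexəfoliʒezo

Substitution: /w/ → /h/, giving /hlexəfliʒez/.
Syllabifying with onset maximization leaves /h/, /f/, /z/ stranded (no codas are permitted; onsets are limited to one consonant).
Inserting the epenthetic vowel yields /h/ → /ho/, /f/ → /fo/, /z/ → /zo/.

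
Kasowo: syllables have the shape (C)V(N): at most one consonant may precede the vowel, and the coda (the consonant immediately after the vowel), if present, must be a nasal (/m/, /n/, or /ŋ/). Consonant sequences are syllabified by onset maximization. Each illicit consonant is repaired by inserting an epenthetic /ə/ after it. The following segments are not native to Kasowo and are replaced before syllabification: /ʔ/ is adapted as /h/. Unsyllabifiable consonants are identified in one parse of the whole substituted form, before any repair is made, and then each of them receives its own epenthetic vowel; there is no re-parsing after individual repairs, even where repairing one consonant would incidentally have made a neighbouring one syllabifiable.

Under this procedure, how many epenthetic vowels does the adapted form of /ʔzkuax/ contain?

3

After substitution the input is /hzkuax/.
The unsyllabifiable consonants are /h/, /z/, /x/; each receives one epenthetic vowel.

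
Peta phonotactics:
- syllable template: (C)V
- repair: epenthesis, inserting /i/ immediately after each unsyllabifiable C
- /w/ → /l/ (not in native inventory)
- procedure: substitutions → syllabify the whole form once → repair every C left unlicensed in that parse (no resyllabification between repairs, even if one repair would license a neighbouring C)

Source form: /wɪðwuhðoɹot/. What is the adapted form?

lɪðiluhiðoɹoti

Substitution: /w/ → /l/, giving /lɪðluhðoɹot/.
Syllabifying with onset maximization leaves /ð/, /h/, /t/ stranded (no codas are permitted; onsets are limited to one consonant).
Inserting the epenthetic vowel yields /ð/ → /ði/, /h/ → /hi/, /t/ → /ti/.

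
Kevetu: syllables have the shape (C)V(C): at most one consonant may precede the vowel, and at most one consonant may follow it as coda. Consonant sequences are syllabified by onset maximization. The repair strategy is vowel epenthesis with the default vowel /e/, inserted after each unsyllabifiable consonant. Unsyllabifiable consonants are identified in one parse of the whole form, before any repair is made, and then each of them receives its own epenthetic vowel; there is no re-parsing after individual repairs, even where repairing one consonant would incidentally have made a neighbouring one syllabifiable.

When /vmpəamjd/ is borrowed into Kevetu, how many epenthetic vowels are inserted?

The unsyllabifiable consonants are /v/, /m/, /j/, /d/; each receives one epenthetic vowel.

4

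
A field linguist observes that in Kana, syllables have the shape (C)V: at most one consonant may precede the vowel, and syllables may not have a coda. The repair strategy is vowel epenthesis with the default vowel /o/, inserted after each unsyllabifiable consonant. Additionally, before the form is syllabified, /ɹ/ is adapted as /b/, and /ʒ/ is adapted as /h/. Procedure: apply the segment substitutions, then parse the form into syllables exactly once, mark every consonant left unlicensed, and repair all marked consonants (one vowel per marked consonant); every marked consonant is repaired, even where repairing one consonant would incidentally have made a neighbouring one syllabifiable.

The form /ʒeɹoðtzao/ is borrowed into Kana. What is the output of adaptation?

Substitution: /ʒ/ → /h/, /ɹ/ → /b/, giving /heboðtzao/.
The consonants /ð/, /t/ cannot be parsed into a legal (C)V syllable (no codas are permitted; onsets are limited to one consonant).
Epenthesis after each stranded consonant: /ð/ → /ðo/, /t/ → /to/.

heboðotozao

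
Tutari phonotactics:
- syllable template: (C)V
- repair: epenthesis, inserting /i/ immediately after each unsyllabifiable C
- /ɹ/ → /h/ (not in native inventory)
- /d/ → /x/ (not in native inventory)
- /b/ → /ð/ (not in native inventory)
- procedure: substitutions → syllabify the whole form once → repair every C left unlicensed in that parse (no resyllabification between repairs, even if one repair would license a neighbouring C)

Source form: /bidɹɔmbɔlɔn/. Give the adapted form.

ðixihɔmiðɔlɔni

Substitution: /b/ → /ð/, /d/ → /x/, /ɹ/ → /h/, giving /ðixhɔmðɔlɔn/.
The consonants /x/, /m/, /n/ cannot be parsed into a legal (C)V syllable (no codas are permitted; onsets are limited to one consonant).
Epenthesis after each stranded consonant: /x/ → /xi/, /m/ → /mi/, /n/ → /ni/.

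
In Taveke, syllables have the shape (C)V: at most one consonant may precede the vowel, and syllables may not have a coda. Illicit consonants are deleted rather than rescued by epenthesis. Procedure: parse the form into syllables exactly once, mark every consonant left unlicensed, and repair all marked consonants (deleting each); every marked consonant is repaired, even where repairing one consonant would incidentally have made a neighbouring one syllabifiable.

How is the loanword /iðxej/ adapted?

The consonants /ð/, /j/ cannot be parsed into a legal (C)V syllable (no codas are permitted; onsets are limited to one consonant).
Deletion applies to /ð/, /j/.

ixe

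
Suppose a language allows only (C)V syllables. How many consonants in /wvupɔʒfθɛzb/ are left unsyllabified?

Syllabifying with onset maximization leaves /w/, /ʒ/, /f/, /z/, /b/ stranded (no codas are permitted; onsets are limited to one consonant).

5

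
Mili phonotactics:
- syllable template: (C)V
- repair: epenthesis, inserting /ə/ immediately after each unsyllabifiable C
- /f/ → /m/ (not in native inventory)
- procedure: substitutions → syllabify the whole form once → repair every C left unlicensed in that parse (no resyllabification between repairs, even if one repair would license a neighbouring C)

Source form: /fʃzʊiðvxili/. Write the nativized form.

məʃəzʊiðəvəxili

Substitution: /f/ → /m/, giving /mʃzʊiðvxili/.
Syllabifying with onset maximization leaves /m/, /ʃ/, /ð/, /v/ stranded (no codas are permitted; onsets are limited to one consonant).
Epenthesis after each stranded consonant: /m/ → /mə/, /ʃ/ → /ʃə/, /ð/ → /ðə/, /v/ → /və/.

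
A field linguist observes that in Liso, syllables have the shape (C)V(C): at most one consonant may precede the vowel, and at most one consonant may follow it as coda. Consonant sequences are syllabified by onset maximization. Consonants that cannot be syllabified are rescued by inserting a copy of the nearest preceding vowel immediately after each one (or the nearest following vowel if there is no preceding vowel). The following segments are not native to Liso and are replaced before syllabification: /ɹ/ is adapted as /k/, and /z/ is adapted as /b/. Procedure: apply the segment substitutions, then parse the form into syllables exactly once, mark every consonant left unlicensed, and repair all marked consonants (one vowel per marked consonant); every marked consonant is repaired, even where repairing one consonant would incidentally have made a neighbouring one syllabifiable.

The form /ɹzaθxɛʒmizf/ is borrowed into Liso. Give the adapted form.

Substitution: /ɹ/ → /k/, /z/ → /b/, giving /kbaθxɛʒmibf/.
The consonants /k/, /f/ cannot be parsed into a legal (C)V(C) syllable (at most one coda consonant is licensed; onsets are limited to one consonant).
Each unlicensed consonant becomes the onset of a new syllable: /k/ → /ka/, /f/ → /fi/.

kabaθxɛʒmibfi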